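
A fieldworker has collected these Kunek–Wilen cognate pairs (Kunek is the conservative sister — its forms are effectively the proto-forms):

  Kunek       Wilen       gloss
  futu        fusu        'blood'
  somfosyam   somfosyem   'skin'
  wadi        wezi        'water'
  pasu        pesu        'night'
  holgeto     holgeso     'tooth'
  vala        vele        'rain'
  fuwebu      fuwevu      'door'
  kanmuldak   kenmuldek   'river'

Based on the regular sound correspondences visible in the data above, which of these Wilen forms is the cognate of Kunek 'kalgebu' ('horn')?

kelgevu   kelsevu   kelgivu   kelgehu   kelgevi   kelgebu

wadi ~ wezi, pasu ~ pesu — Kunek a corresponds to Wilen e after a consonant, before a consonant other than r, m, n, p, b, f, v.
fuwebu ~ fuwevu — Kunek b corresponds to Wilen v between vowels (before a back vowel).
Applying these to Kunek 'kalgebu':
  kalgebu → kelgebu   (a→e after a consonant, before a consonant other than r, m, n, p, b, f, v)
  kelgebu → kelgevu   (b→v between vowels (before a back vowel))
So the Wilen cognate is 'kelgevu'.

kelgevu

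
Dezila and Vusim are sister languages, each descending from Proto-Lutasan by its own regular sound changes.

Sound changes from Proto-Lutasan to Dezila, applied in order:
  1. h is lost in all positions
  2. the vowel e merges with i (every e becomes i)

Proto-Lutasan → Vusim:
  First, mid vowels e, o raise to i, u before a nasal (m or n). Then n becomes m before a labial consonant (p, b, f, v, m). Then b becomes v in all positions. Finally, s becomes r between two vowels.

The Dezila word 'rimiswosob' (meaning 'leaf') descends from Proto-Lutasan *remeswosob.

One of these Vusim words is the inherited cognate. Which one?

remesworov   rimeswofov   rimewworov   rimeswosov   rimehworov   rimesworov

rimesworov

Vusim: *remeswosob > rimeswosob > rimeswosov > rimesworov  (by pre-nasal raising, unconditioned shift, rhotacism)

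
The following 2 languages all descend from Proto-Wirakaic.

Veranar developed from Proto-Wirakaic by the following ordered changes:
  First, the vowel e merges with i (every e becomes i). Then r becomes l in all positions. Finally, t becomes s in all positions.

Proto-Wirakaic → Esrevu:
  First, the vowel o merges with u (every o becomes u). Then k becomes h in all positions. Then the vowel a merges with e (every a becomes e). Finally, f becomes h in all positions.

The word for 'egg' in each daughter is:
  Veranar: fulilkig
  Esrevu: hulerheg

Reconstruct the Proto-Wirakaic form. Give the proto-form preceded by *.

*fulerkeg

Position 5: Veranar has l, Esrevu has r. Esrevu preserves r here (none of its changes turn any other segment into r), so the proto-segment is *r.
Position 6: Veranar has k, Esrevu has h. Veranar preserves k here (none of its changes turn any other segment into k), so the proto-segment is *k.
This points to *fulerkeg. Verify forward in each daughter:
Veranar: *fulerkeg > fulirkig > fulilkig  (by vowel merger, unconditioned shift)
Esrevu: start from *fulerkeg.
  rule 1: no change — fulerkeg
  rule 2 (unconditioned shift): fulerkeg → fulerheg
  rule 3: no change — fulerheg
  rule 4 (unconditioned shift): fulerheg → hulerheg
  ⇒ Esrevu hulerheg
*fulerkeg is the unique common source.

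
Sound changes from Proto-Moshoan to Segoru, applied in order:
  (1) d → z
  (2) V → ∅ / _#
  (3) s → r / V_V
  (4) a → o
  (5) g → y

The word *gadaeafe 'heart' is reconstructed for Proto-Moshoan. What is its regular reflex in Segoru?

Segoru: start from *gadaeafe.
  rule 1 (unconditioned shift): gadaeafe → gazaeafe
  rule 2 (apocope): gazaeafe → gazaeaf
  rule 3: no change — gazaeaf
  rule 4 (vowel merger): gazaeaf → gozoeof
  rule 5 (unconditioned shift): gozoeof → yozoeof
  ⇒ Segoru yozoeof

yozoeof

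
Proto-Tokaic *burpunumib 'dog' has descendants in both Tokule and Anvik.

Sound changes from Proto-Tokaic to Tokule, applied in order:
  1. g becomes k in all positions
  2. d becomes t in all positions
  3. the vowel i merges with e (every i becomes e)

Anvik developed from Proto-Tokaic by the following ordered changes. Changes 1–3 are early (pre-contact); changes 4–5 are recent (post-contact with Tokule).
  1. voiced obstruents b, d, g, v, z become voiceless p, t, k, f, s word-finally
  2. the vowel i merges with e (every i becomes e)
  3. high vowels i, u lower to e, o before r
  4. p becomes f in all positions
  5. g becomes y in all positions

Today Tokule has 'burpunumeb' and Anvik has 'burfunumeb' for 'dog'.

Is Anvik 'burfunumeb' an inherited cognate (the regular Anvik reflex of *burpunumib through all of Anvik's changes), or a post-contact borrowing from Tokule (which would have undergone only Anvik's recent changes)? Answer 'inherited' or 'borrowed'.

borrowed

If inherited, *burpunumib would pass through all of Anvik's changes:
Anvik: *burpunumib > burpunumip > burpunumep > borpunumep > borfunumef  (by final devoicing, vowel merger, pre-rhotic lowering, unconditioned shift)
If borrowed from Tokule 'burpunumeb' after the early changes, it would undergo only the recent ones:
  rule 4 (unconditioned shift): burpunumeb → burfunumeb
  rule 5 (unconditioned shift): no change (burfunumeb)
  ⇒ as a loan: burfunumeb
Anvik 'burfunumeb' matches the loan outcome 'burfunumeb', not the inherited 'borfunumef' — it skipped the early Anvik changes, so it was borrowed from Tokule.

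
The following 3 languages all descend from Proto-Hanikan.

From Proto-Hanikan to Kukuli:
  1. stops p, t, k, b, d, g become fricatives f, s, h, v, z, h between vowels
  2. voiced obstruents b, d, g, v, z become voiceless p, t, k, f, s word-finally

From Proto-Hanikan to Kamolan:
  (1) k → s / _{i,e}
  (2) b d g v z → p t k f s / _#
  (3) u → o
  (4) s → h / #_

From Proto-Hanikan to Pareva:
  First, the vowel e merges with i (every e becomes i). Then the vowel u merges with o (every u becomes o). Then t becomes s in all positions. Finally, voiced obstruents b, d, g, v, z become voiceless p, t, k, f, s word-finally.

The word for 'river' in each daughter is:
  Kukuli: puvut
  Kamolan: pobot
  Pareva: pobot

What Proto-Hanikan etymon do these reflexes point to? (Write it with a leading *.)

Position 4: Kukuli has u, Kamolan has o, Pareva has o. Kukuli preserves u here (none of its changes turn any other segment into u), so the proto-segment is *u.
Position 2: Kukuli has u, Kamolan has o, Pareva has o. Kukuli preserves u here (none of its changes turn any other segment into u), so the proto-segment is *u.
Position 5: Kukuli has t, Kamolan has t, Pareva has t. In Pareva, t can only continue *d, so the proto-segment is *d.
Verify the candidate proto-form against each daughter:
Kukuli: start from *pubud.
  rule 1 (intervocalic lenition): pubud → puvud
  rule 2 (final devoicing): puvud → puvut
  ⇒ Kukuli puvut
Kamolan: *pubud > pubut > pobot  (by final devoicing, vowel merger)
Pareva: start from *pubud.
  rule 1: no change — pubud
  rule 2 (vowel merger): pubud → pobod
  rule 3: no change — pobod
  rule 4 (final devoicing): pobod → pobot
  ⇒ Pareva pobot
*pubud is the unique common source.

*pubud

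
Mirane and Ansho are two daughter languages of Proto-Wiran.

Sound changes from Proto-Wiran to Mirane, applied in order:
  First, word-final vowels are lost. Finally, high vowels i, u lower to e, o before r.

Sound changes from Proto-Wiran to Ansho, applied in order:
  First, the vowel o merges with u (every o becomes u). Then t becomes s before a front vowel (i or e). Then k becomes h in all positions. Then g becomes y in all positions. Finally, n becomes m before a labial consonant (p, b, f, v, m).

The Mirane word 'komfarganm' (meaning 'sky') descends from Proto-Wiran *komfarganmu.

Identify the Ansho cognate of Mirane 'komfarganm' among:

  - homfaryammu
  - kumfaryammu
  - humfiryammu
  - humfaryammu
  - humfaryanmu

humfaryammu

Ansho: *komfarganmu
  komfarganmu → kumfarganmu   [vowel merger]
  kumfarganmu (rule 2 does not apply)
  kumfarganmu → humfarganmu   [unconditioned shift]
  humfarganmu → humfaryanmu   [unconditioned shift]
  humfaryanmu → humfaryammu   [nasal place assimilation]
  giving Ansho humfaryammu.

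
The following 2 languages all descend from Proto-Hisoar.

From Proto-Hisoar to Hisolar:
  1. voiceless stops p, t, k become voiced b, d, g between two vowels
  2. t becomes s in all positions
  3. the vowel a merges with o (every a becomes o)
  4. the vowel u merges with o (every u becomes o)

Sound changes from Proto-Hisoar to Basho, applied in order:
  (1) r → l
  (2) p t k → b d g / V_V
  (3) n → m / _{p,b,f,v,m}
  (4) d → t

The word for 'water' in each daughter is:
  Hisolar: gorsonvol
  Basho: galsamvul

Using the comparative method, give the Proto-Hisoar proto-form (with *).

Position 8: Hisolar has o, Basho has u. Basho preserves u here (none of its changes turn any other segment into u), so the proto-segment is *u.
Position 6: Hisolar has n, Basho has m. Hisolar preserves n here (none of its changes turn any other segment into n), so the proto-segment is *n.
Position 2: Hisolar has o, Basho has a. Basho preserves a here (none of its changes turn any other segment into a), so the proto-segment is *a.
Verify the candidate proto-form against each daughter:
Hisolar: start from *garsanvul.
  rule 1: no change — garsanvul
  rule 2: no change — garsanvul
  rule 3 (vowel merger): garsanvul → gorsonvul
  rule 4 (vowel merger): gorsonvul → gorsonvol
  ⇒ Hisolar gorsonvol
Basho: start from *garsanvul.
  rule 1 (unconditioned shift): garsanvul → galsanvul
  rule 2: no change — galsanvul
  rule 3 (nasal place assimilation): galsanvul → galsamvul
  rule 4: no change — galsamvul
  ⇒ Basho galsamvul
*garsanvul is the unique common source.

*garsanvul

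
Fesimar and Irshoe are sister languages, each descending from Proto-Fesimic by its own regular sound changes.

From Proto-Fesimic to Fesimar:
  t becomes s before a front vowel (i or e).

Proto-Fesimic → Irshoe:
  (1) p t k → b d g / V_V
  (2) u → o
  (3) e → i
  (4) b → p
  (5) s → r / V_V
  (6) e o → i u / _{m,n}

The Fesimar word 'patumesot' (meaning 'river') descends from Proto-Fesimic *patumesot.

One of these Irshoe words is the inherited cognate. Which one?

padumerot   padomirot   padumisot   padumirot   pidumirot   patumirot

Irshoe: *patumesot > padumesot > padomesot > padomisot > padomirot > padumirot  (by intervocalic voicing, vowel merger, vowel merger, rhotacism, pre-nasal raising)

padumirot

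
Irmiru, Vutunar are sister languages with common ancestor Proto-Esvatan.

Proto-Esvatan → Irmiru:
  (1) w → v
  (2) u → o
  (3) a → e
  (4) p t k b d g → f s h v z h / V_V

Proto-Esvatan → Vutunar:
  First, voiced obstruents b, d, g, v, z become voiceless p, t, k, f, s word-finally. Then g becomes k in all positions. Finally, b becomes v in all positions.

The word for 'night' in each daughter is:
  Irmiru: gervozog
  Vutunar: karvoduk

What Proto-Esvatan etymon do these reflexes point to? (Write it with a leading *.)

Position 7: Irmiru has o, Vutunar has u. Vutunar preserves u here (none of its changes turn any other segment into u), so the proto-segment is *u.
Position 8: Irmiru has g, Vutunar has k. Irmiru preserves g here (none of its changes turn any other segment into g), so the proto-segment is *g.
Verify the candidate proto-form against each daughter:
Irmiru: *garvodug
  garvodug (rule 1 does not apply)
  garvodug → garvodog   [vowel merger]
  garvodog → gervodog   [vowel merger]
  gervodog → gervozog   [intervocalic lenition]
  giving Irmiru gervozog.
Vutunar: start from *garvodug.
  rule 1 (final devoicing): garvodug → garvoduk
  rule 2 (unconditioned shift): garvoduk → karvoduk
  rule 3: no change — karvoduk
  ⇒ Vutunar karvoduk
No other proto-form is consistent with every reflex, so the reconstruction is *garvodug.

*garvodug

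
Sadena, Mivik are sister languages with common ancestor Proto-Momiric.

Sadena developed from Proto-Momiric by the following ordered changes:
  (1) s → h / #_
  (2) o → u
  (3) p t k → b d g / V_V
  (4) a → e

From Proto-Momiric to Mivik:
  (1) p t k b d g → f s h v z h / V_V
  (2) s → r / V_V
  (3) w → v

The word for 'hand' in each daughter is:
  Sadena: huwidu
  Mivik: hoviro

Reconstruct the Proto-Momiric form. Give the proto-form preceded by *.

*howito

Position 6: Sadena has u, Mivik has o. Mivik preserves o here (none of its changes turn any other segment into o), so the proto-segment is *o.
Position 3: Sadena has w, Mivik has v. Sadena preserves w here (none of its changes turn any other segment into w), so the proto-segment is *w.
Position 2: Sadena has u, Mivik has o. Mivik preserves o here (none of its changes turn any other segment into o), so the proto-segment is *o.
This points to *howito. Verify forward in each daughter:
Sadena: *howito > huwitu > huwidu  (by vowel merger, intervocalic voicing)
Mivik: *howito > howiso > howiro > hoviro  (by intervocalic lenition, rhotacism, unconditioned shift)
No other proto-form is consistent with every reflex, so the reconstruction is *howito.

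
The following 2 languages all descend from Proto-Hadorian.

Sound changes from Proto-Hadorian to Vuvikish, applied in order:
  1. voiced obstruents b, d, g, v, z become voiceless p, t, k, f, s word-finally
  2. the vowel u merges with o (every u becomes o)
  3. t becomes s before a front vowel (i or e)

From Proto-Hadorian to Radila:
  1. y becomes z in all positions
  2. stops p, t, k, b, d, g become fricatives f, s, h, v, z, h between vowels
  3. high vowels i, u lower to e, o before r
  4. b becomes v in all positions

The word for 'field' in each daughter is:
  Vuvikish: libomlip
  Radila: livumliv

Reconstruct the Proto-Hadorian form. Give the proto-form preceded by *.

*libumlib

Position 4: Vuvikish has o, Radila has u. Radila preserves u here (none of its changes turn any other segment into u), so the proto-segment is *u.
Position 8: Vuvikish has p, Radila has v. Taking the neighbouring segments as reconstructed: Vuvikish p could go back to *p or *b; Radila v could go back to *b or *v — the one source consistent with every daughter is *b.
Position 3: Vuvikish has b, Radila has v. Vuvikish preserves b here (none of its changes turn any other segment into b), so the proto-segment is *b.
Verify the candidate proto-form against each daughter:
Vuvikish: *libumlib > libumlip > libomlip  (by final devoicing, vowel merger)
Radila: start from *libumlib.
  rule 1: no change — libumlib
  rule 2 (intervocalic lenition): libumlib → livumlib
  rule 3: no change — livumlib
  rule 4 (unconditioned shift): livumlib → livumliv
  ⇒ Radila livumliv
*libumlib is the unique common source.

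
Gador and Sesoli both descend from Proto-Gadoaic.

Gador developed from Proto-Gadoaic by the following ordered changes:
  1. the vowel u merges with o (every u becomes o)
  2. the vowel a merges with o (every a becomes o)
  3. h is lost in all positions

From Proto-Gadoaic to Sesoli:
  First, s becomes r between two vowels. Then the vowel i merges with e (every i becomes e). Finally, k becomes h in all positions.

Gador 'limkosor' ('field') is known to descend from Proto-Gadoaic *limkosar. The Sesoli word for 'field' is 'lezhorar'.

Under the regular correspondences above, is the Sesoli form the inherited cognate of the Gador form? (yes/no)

Derive the expected Sesoli reflex of *limkosar:
Sesoli: start from *limkosar.
  rule 1 (rhotacism): limkosar → limkorar
  rule 2 (vowel merger): limkorar → lemkorar
  rule 3 (unconditioned shift): lemkorar → lemhorar
  ⇒ Sesoli lemhorar
The regular Sesoli reflex would be 'lemhorar', but the attested form is 'lezhorar'. The correspondence is irregular, so they are not cognates (the Sesoli form has a different source).

no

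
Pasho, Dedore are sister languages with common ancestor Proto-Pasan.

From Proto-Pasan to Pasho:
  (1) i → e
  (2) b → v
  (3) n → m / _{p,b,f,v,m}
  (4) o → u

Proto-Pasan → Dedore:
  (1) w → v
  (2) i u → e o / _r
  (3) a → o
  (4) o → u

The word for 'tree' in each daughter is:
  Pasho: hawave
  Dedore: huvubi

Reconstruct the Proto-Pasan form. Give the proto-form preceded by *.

*hawabi

Position 5: Pasho has v, Dedore has b. Dedore preserves b here (none of its changes turn any other segment into b), so the proto-segment is *b.
Position 4: Pasho has a, Dedore has u. Pasho preserves a here (none of its changes turn any other segment into a), so the proto-segment is *a.
This points to *hawabi. Verify forward in each daughter:
Pasho: *hawabi > hawabe > hawave  (by vowel merger, unconditioned shift)
Dedore: *hawabi > havabi > hovobi > huvubi  (by unconditioned shift, vowel merger, vowel merger)
Only *hawabi yields all of Pasho hawave, Dedore huvubi.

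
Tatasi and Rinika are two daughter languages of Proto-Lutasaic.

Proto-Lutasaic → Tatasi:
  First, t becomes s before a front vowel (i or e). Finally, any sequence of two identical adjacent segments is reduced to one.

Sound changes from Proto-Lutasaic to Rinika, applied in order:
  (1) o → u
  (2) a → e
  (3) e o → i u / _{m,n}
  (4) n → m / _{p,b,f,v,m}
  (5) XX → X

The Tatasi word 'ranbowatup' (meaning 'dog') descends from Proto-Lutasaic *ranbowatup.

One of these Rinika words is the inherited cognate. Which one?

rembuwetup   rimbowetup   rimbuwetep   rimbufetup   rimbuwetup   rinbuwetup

rimbuwetup

Rinika: *ranbowatup
  ranbowatup → ranbuwatup   [vowel merger]
  ranbuwatup → renbuwetup   [vowel merger]
  renbuwetup → rinbuwetup   [pre-nasal raising]
  rinbuwetup → rimbuwetup   [nasal place assimilation]
  rimbuwetup (rule 5 does not apply)
  giving Rinika rimbuwetup.
Among the options, 'rimbuwetup' alone shows every Rinika change applied in order.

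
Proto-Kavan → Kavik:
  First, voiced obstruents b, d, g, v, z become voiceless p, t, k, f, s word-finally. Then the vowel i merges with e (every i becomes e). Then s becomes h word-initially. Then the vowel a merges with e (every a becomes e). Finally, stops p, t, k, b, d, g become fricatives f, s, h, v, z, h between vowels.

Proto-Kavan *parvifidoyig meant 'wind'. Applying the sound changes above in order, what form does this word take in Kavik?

pervefezoyek

Kavik: *parvifidoyig
  parvifidoyig → parvifidoyik   [final devoicing]
  parvifidoyik → parvefedoyek   [vowel merger]
  parvefedoyek (rule 3 does not apply)
  parvefedoyek → pervefedoyek   [vowel merger]
  pervefedoyek → pervefezoyek   [intervocalic lenition]
  giving Kavik pervefezoyek.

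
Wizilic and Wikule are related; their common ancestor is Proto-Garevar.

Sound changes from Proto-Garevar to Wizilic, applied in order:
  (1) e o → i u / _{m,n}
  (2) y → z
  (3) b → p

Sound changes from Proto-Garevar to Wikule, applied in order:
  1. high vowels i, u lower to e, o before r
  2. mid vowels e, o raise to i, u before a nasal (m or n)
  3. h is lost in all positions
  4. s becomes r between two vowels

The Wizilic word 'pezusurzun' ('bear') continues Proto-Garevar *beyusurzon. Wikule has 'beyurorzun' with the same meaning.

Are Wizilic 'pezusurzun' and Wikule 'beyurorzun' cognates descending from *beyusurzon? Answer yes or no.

yes

Derive the expected Wikule reflex of *beyusurzon:
Wikule: *beyusurzon
  beyusurzon → beyusorzon   [pre-rhotic lowering]
  beyusorzon → beyusorzun   [pre-nasal raising]
  beyusorzun (rule 3 does not apply)
  beyusorzun → beyurorzun   [rhotacism]
  giving Wikule beyurorzun.
Wikule 'beyurorzun' matches the regular reflex exactly, so the pair is cognate.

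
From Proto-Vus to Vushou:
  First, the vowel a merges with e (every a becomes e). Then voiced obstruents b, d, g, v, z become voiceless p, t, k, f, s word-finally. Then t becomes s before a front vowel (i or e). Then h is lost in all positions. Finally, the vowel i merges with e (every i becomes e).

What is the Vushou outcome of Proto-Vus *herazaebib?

Vushou: start from *herazaebib.
  rule 1 (vowel merger): herazaebib → herezeebib
  rule 2 (final devoicing): herezeebib → herezeebip
  rule 3: no change — herezeebip
  rule 4 (h-loss): herezeebip → erezeebip
  rule 5 (vowel merger): erezeebip → erezeebep
  ⇒ Vushou erezeebep

erezeebep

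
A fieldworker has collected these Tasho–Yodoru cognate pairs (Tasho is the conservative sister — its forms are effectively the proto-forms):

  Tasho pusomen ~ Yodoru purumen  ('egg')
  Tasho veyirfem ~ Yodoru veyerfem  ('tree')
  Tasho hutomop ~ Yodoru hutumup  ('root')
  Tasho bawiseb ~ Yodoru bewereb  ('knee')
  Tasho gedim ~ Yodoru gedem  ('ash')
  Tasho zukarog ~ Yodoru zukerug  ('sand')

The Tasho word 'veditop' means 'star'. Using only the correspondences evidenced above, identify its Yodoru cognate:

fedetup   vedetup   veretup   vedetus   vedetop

bawiseb ~ bewereb — Tasho i corresponds to Yodoru e after a consonant, before a consonant other than r, m, n, p, b, f, v.
hutomop ~ hutumup — Tasho o corresponds to Yodoru u after a consonant, before a labial obstruent.
Applying these to Tasho 'veditop':
  veditop → vedetop   (i→e after a consonant, before a consonant other than r, m, n, p, b, f, v)
  vedetop → vedetup   (o→u after a consonant, before a labial obstruent)
So the Yodoru cognate is 'vedetup'.

vedetup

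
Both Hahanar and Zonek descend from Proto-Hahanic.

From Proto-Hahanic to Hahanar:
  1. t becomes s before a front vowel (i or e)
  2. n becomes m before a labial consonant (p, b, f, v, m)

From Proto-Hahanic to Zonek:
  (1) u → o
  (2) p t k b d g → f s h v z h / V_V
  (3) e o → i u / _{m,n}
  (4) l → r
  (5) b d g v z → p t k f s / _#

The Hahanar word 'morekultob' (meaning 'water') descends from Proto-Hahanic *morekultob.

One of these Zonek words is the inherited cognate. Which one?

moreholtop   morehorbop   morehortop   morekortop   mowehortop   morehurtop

Zonek: start from *morekultob.
  rule 1 (vowel merger): morekultob → morekoltob
  rule 2 (intervocalic lenition): morekoltob → moreholtob
  rule 3: no change — moreholtob
  rule 4 (unconditioned shift): moreholtob → morehortob
  rule 5 (final devoicing): morehortob → morehortop
  ⇒ Zonek morehortop

morehortop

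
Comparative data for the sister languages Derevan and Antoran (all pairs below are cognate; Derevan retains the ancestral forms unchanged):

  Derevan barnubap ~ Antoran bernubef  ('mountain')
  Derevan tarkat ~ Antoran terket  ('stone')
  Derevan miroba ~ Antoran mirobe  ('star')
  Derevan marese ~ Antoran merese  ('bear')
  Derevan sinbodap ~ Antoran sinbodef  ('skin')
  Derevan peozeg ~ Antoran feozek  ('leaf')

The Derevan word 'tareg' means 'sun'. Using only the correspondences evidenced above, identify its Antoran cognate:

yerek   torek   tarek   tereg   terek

barnubap ~ bernubef, tarkat ~ terket — Derevan a corresponds to Antoran e after a consonant, before r.
peozeg ~ feozek — Derevan g corresponds to Antoran k word-finally.
Applying these to Derevan 'tareg':
  tareg → tereg   (a→e after a consonant, before r)
  tereg → terek   (g→k word-finally)
So the Antoran cognate is 'terek'.

terek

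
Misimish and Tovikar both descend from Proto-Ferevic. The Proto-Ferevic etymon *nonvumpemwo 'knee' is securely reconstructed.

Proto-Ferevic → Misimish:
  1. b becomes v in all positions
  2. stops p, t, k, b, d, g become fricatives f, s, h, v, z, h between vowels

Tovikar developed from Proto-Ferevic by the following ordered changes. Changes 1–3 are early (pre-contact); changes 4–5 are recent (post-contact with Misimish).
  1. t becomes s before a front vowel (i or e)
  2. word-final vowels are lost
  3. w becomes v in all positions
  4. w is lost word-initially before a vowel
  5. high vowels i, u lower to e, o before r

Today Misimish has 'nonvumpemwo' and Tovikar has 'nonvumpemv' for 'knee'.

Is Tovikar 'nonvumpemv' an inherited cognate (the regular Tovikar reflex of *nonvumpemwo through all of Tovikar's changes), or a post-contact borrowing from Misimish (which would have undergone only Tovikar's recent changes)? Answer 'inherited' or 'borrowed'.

inherited

If inherited, *nonvumpemwo would pass through all of Tovikar's changes:
Tovikar: start from *nonvumpemwo.
  rule 1: no change — nonvumpemwo
  rule 2 (apocope): nonvumpemwo → nonvumpemw
  rule 3 (unconditioned shift): nonvumpemw → nonvumpemv
  rule 4: no change — nonvumpemv
  rule 5: no change — nonvumpemv
  ⇒ Tovikar nonvumpemv
If borrowed from Misimish 'nonvumpemwo' after the early changes, it would undergo only the recent ones:
  rule 4 (glide loss): no change (nonvumpemwo)
  rule 5 (pre-rhotic lowering): no change (nonvumpemwo)
  ⇒ as a loan: nonvumpemwo
Tovikar 'nonvumpemv' matches the inherited outcome exactly, so it is an inherited cognate, not a loan.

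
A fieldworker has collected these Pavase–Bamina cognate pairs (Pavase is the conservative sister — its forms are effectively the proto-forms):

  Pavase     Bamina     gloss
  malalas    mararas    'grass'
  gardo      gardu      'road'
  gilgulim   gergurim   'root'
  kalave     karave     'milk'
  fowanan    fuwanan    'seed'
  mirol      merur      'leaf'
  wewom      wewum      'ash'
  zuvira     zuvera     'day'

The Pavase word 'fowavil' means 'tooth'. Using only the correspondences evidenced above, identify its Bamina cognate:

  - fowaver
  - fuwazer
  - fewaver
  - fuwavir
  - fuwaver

fuwaver

fowanan ~ fuwanan, mirol ~ merur — Pavase o corresponds to Bamina u after a consonant, before a consonant other than r, m, n, p, b, f, v.
gilgulim ~ gergurim — Pavase i corresponds to Bamina e after a consonant, before a consonant other than r, m, n, p, b, f, v.
mirol ~ merur — Pavase l corresponds to Bamina r word-finally.
Applying these to Pavase 'fowavil':
  fowavil → fuwavil   (o→u after a consonant, before a consonant other than r, m, n, p, b, f, v)
  fuwavil → fuwavel   (i→e after a consonant, before a consonant other than r, m, n, p, b, f, v)
  fuwavel → fuwaver   (l→r word-finally)
So the Bamina cognate is 'fuwaver'.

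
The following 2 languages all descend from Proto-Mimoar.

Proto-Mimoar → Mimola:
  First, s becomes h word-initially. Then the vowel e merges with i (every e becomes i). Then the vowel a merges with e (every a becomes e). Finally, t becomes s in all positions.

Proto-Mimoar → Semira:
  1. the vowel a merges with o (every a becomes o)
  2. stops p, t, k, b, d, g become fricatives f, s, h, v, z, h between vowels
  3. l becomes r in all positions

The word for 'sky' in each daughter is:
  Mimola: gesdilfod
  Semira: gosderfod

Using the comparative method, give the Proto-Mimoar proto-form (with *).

Position 5: Mimola has i, Semira has e. Semira preserves e here (none of its changes turn any other segment into e), so the proto-segment is *e.
Position 2: Mimola has e, Semira has o. In Mimola, e can only continue *a, so the proto-segment is *a.
Position 6: Mimola has l, Semira has r. Mimola preserves l here (none of its changes turn any other segment into l), so the proto-segment is *l.
Verify the candidate proto-form against each daughter:
Mimola: *gasdelfod > gasdilfod > gesdilfod  (by vowel merger, vowel merger)
Semira: *gasdelfod > gosdelfod > gosderfod  (by vowel merger, unconditioned shift)
No other proto-form is consistent with every reflex, so the reconstruction is *gasdelfod.

*gasdelfod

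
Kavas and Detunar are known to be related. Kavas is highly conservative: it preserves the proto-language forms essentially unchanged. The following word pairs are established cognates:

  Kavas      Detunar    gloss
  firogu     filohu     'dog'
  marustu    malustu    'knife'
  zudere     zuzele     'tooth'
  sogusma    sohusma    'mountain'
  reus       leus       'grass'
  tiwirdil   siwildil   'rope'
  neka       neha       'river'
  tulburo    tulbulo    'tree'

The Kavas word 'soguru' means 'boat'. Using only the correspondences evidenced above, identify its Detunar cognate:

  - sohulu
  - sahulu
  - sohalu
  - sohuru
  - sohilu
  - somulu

sohulu

firogu ~ filohu, sogusma ~ sohusma — Kavas g corresponds to Detunar h between vowels (before a back vowel).
marustu ~ malustu — Kavas r corresponds to Detunar l between vowels (before a back vowel).
Applying these to Kavas 'soguru':
  soguru → sohuru   (g→h between vowels (before a back vowel))
  sohuru → sohulu   (r→l between vowels (before a back vowel))
So the Detunar cognate is 'sohulu'.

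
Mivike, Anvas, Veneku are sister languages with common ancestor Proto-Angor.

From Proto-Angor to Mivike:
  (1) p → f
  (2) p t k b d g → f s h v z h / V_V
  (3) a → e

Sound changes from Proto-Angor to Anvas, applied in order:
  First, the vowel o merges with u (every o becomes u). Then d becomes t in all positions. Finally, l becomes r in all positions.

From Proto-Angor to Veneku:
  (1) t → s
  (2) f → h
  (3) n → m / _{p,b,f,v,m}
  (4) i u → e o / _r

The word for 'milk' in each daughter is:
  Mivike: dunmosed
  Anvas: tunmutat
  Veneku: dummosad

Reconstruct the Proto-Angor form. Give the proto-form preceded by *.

Position 6: Mivike has s, Anvas has t, Veneku has s. Taking the neighbouring segments as reconstructed: Mivike s could go back to *t or *s; Anvas t could go back to *t or *d; Veneku s could go back to *t or *s — the one source consistent with every daughter is *t.
Position 7: Mivike has e, Anvas has a, Veneku has a. Anvas preserves a here (none of its changes turn any other segment into a), so the proto-segment is *a.
Position 8: Mivike has d, Anvas has t, Veneku has d. Mivike preserves d here (none of its changes turn any other segment into d), so the proto-segment is *d.
Verify the candidate proto-form against each daughter:
Mivike: *dunmotad > dunmosad > dunmosed  (by intervocalic lenition, vowel merger)
Anvas: *dunmotad
  dunmotad → dunmutad   [vowel merger]
  dunmutad → tunmutat   [unconditioned shift]
  tunmutat (rule 3 does not apply)
  giving Anvas tunmutat.
Veneku: start from *dunmotad.
  rule 1 (unconditioned shift): dunmotad → dunmosad
  rule 2: no change — dunmosad
  rule 3 (nasal place assimilation): dunmosad → dummosad
  rule 4: no change — dummosad
  ⇒ Veneku dummosad
Only *dunmotad yields all of Mivike dunmosed, Anvas tunmutat, Veneku dummosad.

*dunmotad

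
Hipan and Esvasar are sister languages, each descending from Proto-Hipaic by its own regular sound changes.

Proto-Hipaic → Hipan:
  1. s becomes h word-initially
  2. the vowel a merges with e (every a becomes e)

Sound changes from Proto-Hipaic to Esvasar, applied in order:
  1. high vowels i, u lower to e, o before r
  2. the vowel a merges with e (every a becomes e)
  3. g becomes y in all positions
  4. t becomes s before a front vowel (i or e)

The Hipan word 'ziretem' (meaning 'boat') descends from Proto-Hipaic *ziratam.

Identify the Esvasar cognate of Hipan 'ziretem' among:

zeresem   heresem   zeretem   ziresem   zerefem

Esvasar: start from *ziratam.
  rule 1 (pre-rhotic lowering): ziratam → zeratam
  rule 2 (vowel merger): zeratam → zeretem
  rule 3: no change — zeretem
  rule 4 (palatalisation): zeretem → zeresem
  ⇒ Esvasar zeresem

zeresem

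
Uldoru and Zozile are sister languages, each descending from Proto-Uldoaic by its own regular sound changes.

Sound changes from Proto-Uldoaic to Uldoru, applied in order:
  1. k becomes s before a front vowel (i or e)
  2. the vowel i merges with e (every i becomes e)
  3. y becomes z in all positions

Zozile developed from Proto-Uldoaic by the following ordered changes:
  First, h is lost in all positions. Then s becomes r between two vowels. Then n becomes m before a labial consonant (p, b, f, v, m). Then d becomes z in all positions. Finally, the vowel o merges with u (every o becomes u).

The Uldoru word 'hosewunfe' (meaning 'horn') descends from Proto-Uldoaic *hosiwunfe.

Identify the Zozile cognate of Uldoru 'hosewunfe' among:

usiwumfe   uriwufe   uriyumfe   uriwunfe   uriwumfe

Zozile: start from *hosiwunfe.
  rule 1 (h-loss): hosiwunfe → osiwunfe
  rule 2 (rhotacism): osiwunfe → oriwunfe
  rule 3 (nasal place assimilation): oriwunfe → oriwumfe
  rule 4: no change — oriwumfe
  rule 5 (vowel merger): oriwumfe → uriwumfe
  ⇒ Zozile uriwumfe
The other candidates each miss or misapply at least one Zozile change.

uriwumfe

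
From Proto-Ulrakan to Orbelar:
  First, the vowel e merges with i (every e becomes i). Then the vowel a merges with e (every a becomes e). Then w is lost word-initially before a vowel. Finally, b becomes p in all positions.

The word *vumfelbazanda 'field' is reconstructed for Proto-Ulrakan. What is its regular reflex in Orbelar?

Orbelar: *vumfelbazanda
  vumfelbazanda → vumfilbazanda   [vowel merger]
  vumfilbazanda → vumfilbezende   [vowel merger]
  vumfilbezende (rule 3 does not apply)
  vumfilbezende → vumfilpezende   [unconditioned shift]
  giving Orbelar vumfilpezende.

vumfilpezende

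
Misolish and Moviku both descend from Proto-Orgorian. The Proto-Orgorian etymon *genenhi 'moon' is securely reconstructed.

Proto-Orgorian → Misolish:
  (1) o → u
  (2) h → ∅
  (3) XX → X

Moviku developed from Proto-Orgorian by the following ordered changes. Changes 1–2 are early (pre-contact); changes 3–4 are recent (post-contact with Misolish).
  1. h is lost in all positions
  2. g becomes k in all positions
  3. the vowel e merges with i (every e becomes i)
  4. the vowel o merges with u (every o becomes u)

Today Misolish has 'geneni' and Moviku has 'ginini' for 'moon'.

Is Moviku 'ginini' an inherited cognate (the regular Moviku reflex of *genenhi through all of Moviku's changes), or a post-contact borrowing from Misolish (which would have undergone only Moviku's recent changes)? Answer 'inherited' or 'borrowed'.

If inherited, *genenhi would pass through all of Moviku's changes:
Moviku: start from *genenhi.
  rule 1 (h-loss): genenhi → geneni
  rule 2 (unconditioned shift): geneni → keneni
  rule 3 (vowel merger): keneni → kinini
  rule 4: no change — kinini
  ⇒ Moviku kinini
If borrowed from Misolish 'geneni' after the early changes, it would undergo only the recent ones:
  rule 3 (vowel merger): geneni → ginini
  rule 4 (vowel merger): no change (ginini)
  ⇒ as a loan: ginini
Moviku 'ginini' matches the loan outcome 'ginini', not the inherited 'kinini' — it skipped the early Moviku changes, so it was borrowed from Misolish.

borrowed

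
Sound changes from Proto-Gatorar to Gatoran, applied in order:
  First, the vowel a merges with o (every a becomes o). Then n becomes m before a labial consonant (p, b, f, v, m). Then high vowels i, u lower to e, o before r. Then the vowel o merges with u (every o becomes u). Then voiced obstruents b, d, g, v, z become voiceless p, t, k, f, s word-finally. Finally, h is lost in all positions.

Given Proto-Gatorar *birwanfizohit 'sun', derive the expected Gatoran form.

berwumfizuit

Gatoran: *birwanfizohit
  birwanfizohit → birwonfizohit   [vowel merger]
  birwonfizohit → birwomfizohit   [nasal place assimilation]
  birwomfizohit → berwomfizohit   [pre-rhotic lowering]
  berwomfizohit → berwumfizuhit   [vowel merger]
  berwumfizuhit (rule 5 does not apply)
  berwumfizuhit → berwumfizuit   [h-loss]
  giving Gatoran berwumfizuit.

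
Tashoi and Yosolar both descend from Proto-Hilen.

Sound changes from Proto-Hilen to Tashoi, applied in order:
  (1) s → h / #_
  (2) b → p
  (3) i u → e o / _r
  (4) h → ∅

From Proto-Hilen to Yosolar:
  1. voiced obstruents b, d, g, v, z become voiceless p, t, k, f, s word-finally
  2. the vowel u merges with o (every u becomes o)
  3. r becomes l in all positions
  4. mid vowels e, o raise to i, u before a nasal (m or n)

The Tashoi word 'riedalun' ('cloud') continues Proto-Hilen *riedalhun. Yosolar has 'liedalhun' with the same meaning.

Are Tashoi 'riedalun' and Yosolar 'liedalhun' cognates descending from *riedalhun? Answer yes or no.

yes

Derive the expected Yosolar reflex of *riedalhun:
Yosolar: *riedalhun > riedalhon > liedalhon > liedalhun  (by vowel merger, unconditioned shift, pre-nasal raising)
Yosolar 'liedalhun' matches the regular reflex exactly, so the pair is cognate.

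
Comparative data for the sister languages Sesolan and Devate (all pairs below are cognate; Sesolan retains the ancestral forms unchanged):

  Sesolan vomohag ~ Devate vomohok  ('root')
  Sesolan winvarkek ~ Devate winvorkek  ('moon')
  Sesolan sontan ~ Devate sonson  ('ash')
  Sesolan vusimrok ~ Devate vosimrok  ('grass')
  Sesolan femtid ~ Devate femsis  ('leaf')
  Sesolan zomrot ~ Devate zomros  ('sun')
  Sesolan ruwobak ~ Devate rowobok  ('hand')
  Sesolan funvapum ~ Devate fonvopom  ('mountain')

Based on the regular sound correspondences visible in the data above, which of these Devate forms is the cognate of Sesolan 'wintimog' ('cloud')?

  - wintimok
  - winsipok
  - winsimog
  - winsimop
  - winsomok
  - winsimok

winsimok

femtid ~ femsis — Sesolan t corresponds to Devate s after a consonant, before a front vowel.
vomohag ~ vomohok — Sesolan g corresponds to Devate k word-finally.
Applying these to Sesolan 'wintimog':
  wintimog → winsimog   (t→s after a consonant, before a front vowel)
  winsimog → winsimok   (g→k word-finally)
So the Devate cognate is 'winsimok'.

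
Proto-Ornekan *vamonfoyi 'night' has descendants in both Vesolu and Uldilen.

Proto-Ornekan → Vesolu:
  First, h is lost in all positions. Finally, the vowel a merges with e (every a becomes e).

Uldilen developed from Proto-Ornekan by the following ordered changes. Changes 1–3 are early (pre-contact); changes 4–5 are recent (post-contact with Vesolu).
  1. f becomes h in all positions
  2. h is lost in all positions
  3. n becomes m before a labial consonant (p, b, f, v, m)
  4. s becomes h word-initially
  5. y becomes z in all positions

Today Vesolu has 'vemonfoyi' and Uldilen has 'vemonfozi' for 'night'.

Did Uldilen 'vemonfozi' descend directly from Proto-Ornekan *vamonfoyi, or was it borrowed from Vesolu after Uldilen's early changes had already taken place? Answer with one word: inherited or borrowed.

If inherited, *vamonfoyi would pass through all of Uldilen's changes:
Uldilen: *vamonfoyi
  vamonfoyi → vamonhoyi   [unconditioned shift]
  vamonhoyi → vamonoyi   [h-loss]
  vamonoyi (rule 3 does not apply)
  vamonoyi (rule 4 does not apply)
  vamonoyi → vamonozi   [unconditioned shift]
  giving Uldilen vamonozi.
If borrowed from Vesolu 'vemonfoyi' after the early changes, it would undergo only the recent ones:
  rule 4 (debuccalisation): no change (vemonfoyi)
  rule 5 (unconditioned shift): vemonfoyi → vemonfozi
  ⇒ as a loan: vemonfozi
Uldilen 'vemonfozi' matches the loan outcome 'vemonfozi', not the inherited 'vamonozi' — it skipped the early Uldilen changes, so it was borrowed from Vesolu.

borrowed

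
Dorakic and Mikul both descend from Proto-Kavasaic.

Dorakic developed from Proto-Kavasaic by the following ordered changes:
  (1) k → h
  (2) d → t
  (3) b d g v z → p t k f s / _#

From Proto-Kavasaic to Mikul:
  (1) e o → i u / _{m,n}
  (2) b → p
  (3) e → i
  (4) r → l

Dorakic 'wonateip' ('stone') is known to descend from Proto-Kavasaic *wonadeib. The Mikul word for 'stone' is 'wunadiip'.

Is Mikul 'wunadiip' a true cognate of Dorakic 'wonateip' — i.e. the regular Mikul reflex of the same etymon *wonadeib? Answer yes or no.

yes

Derive the expected Mikul reflex of *wonadeib:
Mikul: start from *wonadeib.
  rule 1 (pre-nasal raising): wonadeib → wunadeib
  rule 2 (unconditioned shift): wunadeib → wunadeip
  rule 3 (vowel merger): wunadeip → wunadiip
  rule 4: no change — wunadiip
  ⇒ Mikul wunadiip
Mikul 'wunadiip' matches the regular reflex exactly, so the pair is cognate.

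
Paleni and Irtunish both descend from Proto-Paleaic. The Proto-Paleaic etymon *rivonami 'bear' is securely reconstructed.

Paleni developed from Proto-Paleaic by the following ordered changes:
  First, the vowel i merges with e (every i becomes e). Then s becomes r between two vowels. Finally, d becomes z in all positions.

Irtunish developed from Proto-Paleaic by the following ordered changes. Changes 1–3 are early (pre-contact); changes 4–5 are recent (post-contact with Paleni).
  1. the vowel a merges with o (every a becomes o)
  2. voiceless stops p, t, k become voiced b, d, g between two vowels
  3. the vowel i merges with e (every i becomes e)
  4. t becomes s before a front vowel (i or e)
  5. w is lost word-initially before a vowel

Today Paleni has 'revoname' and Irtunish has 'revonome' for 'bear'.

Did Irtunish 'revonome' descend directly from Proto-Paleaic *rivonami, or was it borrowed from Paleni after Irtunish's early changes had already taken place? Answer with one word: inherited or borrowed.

inherited

If inherited, *rivonami would pass through all of Irtunish's changes:
Irtunish: start from *rivonami.
  rule 1 (vowel merger): rivonami → rivonomi
  rule 2: no change — rivonomi
  rule 3 (vowel merger): rivonomi → revonome
  rule 4: no change — revonome
  rule 5: no change — revonome
  ⇒ Irtunish revonome
If borrowed from Paleni 'revoname' after the early changes, it would undergo only the recent ones:
  rule 4 (palatalisation): no change (revoname)
  rule 5 (glide loss): no change (revoname)
  ⇒ as a loan: revoname
Irtunish 'revonome' matches the inherited outcome exactly, so it is an inherited cognate, not a loan.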